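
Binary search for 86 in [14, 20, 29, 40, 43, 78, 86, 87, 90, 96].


Step 1: lo=0, hi=9, mid=4, val=43
Step 2: lo=5, hi=9, mid=7, val=87
Step 3: lo=5, hi=6, mid=5, val=78
Step 4: lo=6, hi=6, mid=6, val=86

Found at index 6


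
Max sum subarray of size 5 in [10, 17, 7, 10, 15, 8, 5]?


[0:5]: 59
[1:6]: 57
[2:7]: 45

Max: 59 at [0:5]


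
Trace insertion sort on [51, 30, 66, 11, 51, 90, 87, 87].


Initial: [51, 30, 66, 11, 51, 90, 87, 87]
Insert 30: [30, 51, 66, 11, 51, 90, 87, 87]
Insert 66: [30, 51, 66, 11, 51, 90, 87, 87]
Insert 11: [11, 30, 51, 66, 51, 90, 87, 87]
Insert 51: [11, 30, 51, 51, 66, 90, 87, 87]
Insert 90: [11, 30, 51, 51, 66, 90, 87, 87]
Insert 87: [11, 30, 51, 51, 66, 87, 90, 87]
Insert 87: [11, 30, 51, 51, 66, 87, 87, 90]

Sorted: [11, 30, 51, 51, 66, 87, 87, 90]


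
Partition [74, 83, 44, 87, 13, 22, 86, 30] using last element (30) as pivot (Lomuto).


Pivot: 30
  13 <= 30: swap -> [13, 83, 44, 87, 74, 22, 86, 30]
  22 <= 30: swap -> [13, 22, 44, 87, 74, 83, 86, 30]
Place pivot at 2: [13, 22, 30, 87, 74, 83, 86, 44]

Partitioned: [13, 22, 30, 87, 74, 83, 86, 44]


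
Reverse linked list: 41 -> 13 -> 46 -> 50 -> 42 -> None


Step 1: curr=41, set curr.next=prev(None) | reversed so far: 41
Step 2: curr=13, set curr.next=prev(41) | reversed so far: 13 -> 41
Step 3: curr=46, set curr.next=prev(13) | reversed so far: 46 -> 13 -> 41
Step 4: curr=50, set curr.next=prev(46) | reversed so far: 50 -> 46 -> 13 -> 41
Step 5: curr=42, set curr.next=prev(50) | reversed so far: 42 -> 50 -> 46 -> 13 -> 41

42 -> 50 -> 46 -> 13 -> 41 -> None


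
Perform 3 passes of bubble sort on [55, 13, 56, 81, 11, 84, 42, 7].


Initial: [55, 13, 56, 81, 11, 84, 42, 7]
Pass 1: [13, 55, 56, 11, 81, 42, 7, 84] (4 swaps)
Pass 2: [13, 55, 11, 56, 42, 7, 81, 84] (3 swaps)
Pass 3: [13, 11, 55, 42, 7, 56, 81, 84] (3 swaps)

After 3 passes: [13, 11, 55, 42, 7, 56, 81, 84]


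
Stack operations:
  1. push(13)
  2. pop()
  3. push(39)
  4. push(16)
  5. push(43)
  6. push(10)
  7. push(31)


push(13) -> [13]
pop()->13, []
push(39) -> [39]
push(16) -> [39, 16]
push(43) -> [39, 16, 43]
push(10) -> [39, 16, 43, 10]
push(31) -> [39, 16, 43, 10, 31]

Final stack: [39, 16, 43, 10, 31]


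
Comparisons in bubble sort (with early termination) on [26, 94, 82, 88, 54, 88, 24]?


Algorithm: bubble sort (with early termination)
Input: [26, 94, 82, 88, 54, 88, 24]
Sorted: [24, 26, 54, 82, 88, 88, 94]

21


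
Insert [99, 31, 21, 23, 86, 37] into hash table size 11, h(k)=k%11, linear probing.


Insert 99: h=0 -> slot 0
Insert 31: h=9 -> slot 9
Insert 21: h=10 -> slot 10
Insert 23: h=1 -> slot 1
Insert 86: h=9, 4 probes -> slot 2
Insert 37: h=4 -> slot 4

Table: [99, 23, 86, None, 37, None, None, None, None, 31, 21]


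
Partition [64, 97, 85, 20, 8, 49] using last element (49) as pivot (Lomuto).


Pivot: 49
  20 <= 49: swap -> [20, 97, 85, 64, 8, 49]
  8 <= 49: swap -> [20, 8, 85, 64, 97, 49]
Place pivot at 2: [20, 8, 49, 64, 97, 85]

Partitioned: [20, 8, 49, 64, 97, 85]


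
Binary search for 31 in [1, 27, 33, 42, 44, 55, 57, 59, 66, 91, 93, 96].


Step 1: lo=0, hi=11, mid=5, val=55
Step 2: lo=0, hi=4, mid=2, val=33
Step 3: lo=0, hi=1, mid=0, val=1
Step 4: lo=1, hi=1, mid=1, val=27

Not found


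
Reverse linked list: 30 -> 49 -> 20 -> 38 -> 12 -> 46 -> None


Step 1: curr=30, set curr.next=prev(None) | reversed so far: 30
Step 2: curr=49, set curr.next=prev(30) | reversed so far: 49 -> 30
Step 3: curr=20, set curr.next=prev(49) | reversed so far: 20 -> 49 -> 30
Step 4: curr=38, set curr.next=prev(20) | reversed so far: 38 -> 20 -> 49 -> 30
Step 5: curr=12, set curr.next=prev(38) | reversed so far: 12 -> 38 -> 20 -> 49 -> 30
Step 6: curr=46, set curr.next=prev(12) | reversed so far: 46 -> 12 -> 38 -> 20 -> 49 -> 30

46 -> 12 -> 38 -> 20 -> 49 -> 30 -> None


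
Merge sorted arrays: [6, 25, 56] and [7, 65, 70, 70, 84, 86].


Take 6 from A
Take 7 from B
Take 25 from A
Take 56 from A

Merged: [6, 7, 25, 56, 65, 70, 70, 84, 86]


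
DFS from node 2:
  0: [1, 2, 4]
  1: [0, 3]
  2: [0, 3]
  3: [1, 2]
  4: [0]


Visit 2, push [3, 0]
Visit 0, push [4, 1]
Visit 1, push [3]
Visit 3, push []
Visit 4, push []

DFS order: [2, 0, 1, 3, 4]


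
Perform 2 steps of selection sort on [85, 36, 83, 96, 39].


Initial: [85, 36, 83, 96, 39]
Step 1: min=36 at 1
  Swap: [36, 85, 83, 96, 39]
Step 2: min=39 at 4
  Swap: [36, 39, 83, 96, 85]

After 2 steps: [36, 39, 83, 96, 85]


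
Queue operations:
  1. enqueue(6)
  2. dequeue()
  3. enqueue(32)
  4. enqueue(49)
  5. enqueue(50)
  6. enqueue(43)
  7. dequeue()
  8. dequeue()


enqueue(6) -> [6]
dequeue()->6, []
enqueue(32) -> [32]
enqueue(49) -> [32, 49]
enqueue(50) -> [32, 49, 50]
enqueue(43) -> [32, 49, 50, 43]
dequeue()->32, [49, 50, 43]
dequeue()->49, [50, 43]

Final queue: [50, 43]


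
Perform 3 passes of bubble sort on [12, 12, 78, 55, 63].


Initial: [12, 12, 78, 55, 63]
Pass 1: [12, 12, 55, 63, 78] (2 swaps)
Pass 2: [12, 12, 55, 63, 78] (0 swaps)
Pass 3: [12, 12, 55, 63, 78] (0 swaps)

After 3 passes: [12, 12, 55, 63, 78]


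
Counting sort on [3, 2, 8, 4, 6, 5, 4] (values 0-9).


Input: [3, 2, 8, 4, 6, 5, 4]
Counts: [0, 0, 1, 1, 2, 1, 1, 0, 1, 0]

Sorted: [2, 3, 4, 4, 5, 6, 8]


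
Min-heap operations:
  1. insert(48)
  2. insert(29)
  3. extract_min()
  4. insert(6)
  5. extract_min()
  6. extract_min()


insert(48) -> [48]
insert(29) -> [29, 48]
extract_min()->29, [48]
insert(6) -> [6, 48]
extract_min()->6, [48]
extract_min()->48, []

Final heap: []


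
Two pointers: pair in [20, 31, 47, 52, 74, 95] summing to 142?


lo=0(20)+hi=5(95)=115
lo=1(31)+hi=5(95)=126
lo=2(47)+hi=5(95)=142

Yes: 47+95=142


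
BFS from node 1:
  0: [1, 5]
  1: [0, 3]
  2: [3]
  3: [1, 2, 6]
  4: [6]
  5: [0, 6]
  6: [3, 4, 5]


Visit 1, enqueue [0, 3]
Visit 0, enqueue [5]
Visit 3, enqueue [2, 6]
Visit 5, enqueue []
Visit 2, enqueue []
Visit 6, enqueue [4]
Visit 4, enqueue []

BFS order: [1, 0, 3, 5, 2, 6, 4]


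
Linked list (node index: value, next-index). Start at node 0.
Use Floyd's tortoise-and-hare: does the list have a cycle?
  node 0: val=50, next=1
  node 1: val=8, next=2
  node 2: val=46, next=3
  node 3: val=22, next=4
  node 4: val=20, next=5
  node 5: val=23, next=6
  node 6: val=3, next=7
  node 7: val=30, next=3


Floyd's tortoise (slow, +1) and hare (fast, +2):
  init: slow=0, fast=0
  step 1: slow=1, fast=2
  step 2: slow=2, fast=4
  step 3: slow=3, fast=6
  step 4: slow=4, fast=3
  step 5: slow=5, fast=5
  slow == fast at node 5: cycle detected

Cycle: yes


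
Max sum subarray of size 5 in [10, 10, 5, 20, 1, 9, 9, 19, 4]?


[0:5]: 46
[1:6]: 45
[2:7]: 44
[3:8]: 58
[4:9]: 42

Max: 58 at [3:8]


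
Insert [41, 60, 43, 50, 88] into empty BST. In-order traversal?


Insert 41: root
Insert 60: R from 41
Insert 43: R from 41 -> L from 60
Insert 50: R from 41 -> L from 60 -> R from 43
Insert 88: R from 41 -> R from 60

In-order: [41, 43, 50, 60, 88]


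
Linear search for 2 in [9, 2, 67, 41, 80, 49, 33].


i=0: 9!=2
i=1: 2==2 found!

Found at 1, 2 comps


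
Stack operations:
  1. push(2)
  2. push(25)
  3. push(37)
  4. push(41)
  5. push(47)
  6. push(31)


push(2) -> [2]
push(25) -> [2, 25]
push(37) -> [2, 25, 37]
push(41) -> [2, 25, 37, 41]
push(47) -> [2, 25, 37, 41, 47]
push(31) -> [2, 25, 37, 41, 47, 31]

Final stack: [2, 25, 37, 41, 47, 31]


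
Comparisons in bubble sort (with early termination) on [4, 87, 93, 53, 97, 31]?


Algorithm: bubble sort (with early termination)
Input: [4, 87, 93, 53, 97, 31]
Sorted: [4, 31, 53, 87, 93, 97]

15


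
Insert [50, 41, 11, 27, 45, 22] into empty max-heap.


Insert 50: [50]
Insert 41: [50, 41]
Insert 11: [50, 41, 11]
Insert 27: [50, 41, 11, 27]
Insert 45: [50, 45, 11, 27, 41]
Insert 22: [50, 45, 22, 27, 41, 11]

Final heap: [50, 45, 22, 27, 41, 11]


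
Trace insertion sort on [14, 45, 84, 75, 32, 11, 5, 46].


Initial: [14, 45, 84, 75, 32, 11, 5, 46]
Insert 45: [14, 45, 84, 75, 32, 11, 5, 46]
Insert 84: [14, 45, 84, 75, 32, 11, 5, 46]
Insert 75: [14, 45, 75, 84, 32, 11, 5, 46]
Insert 32: [14, 32, 45, 75, 84, 11, 5, 46]
Insert 11: [11, 14, 32, 45, 75, 84, 5, 46]
Insert 5: [5, 11, 14, 32, 45, 75, 84, 46]
Insert 46: [5, 11, 14, 32, 45, 46, 75, 84]

Sorted: [5, 11, 14, 32, 45, 46, 75, 84]


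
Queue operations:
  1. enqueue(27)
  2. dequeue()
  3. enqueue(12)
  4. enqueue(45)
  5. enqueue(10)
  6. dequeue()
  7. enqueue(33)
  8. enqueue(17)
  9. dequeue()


enqueue(27) -> [27]
dequeue()->27, []
enqueue(12) -> [12]
enqueue(45) -> [12, 45]
enqueue(10) -> [12, 45, 10]
dequeue()->12, [45, 10]
enqueue(33) -> [45, 10, 33]
enqueue(17) -> [45, 10, 33, 17]
dequeue()->45, [10, 33, 17]

Final queue: [10, 33, 17]


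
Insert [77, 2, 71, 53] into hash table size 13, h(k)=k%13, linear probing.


Insert 77: h=12 -> slot 12
Insert 2: h=2 -> slot 2
Insert 71: h=6 -> slot 6
Insert 53: h=1 -> slot 1

Table: [None, 53, 2, None, None, None, 71, None, None, None, None, None, 77]


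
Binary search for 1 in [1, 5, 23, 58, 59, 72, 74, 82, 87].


Step 1: lo=0, hi=8, mid=4, val=59
Step 2: lo=0, hi=3, mid=1, val=5
Step 3: lo=0, hi=0, mid=0, val=1

Found at index 0


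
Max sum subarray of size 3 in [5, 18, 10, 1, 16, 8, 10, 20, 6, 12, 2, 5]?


[0:3]: 33
[1:4]: 29
[2:5]: 27
[3:6]: 25
[4:7]: 34
[5:8]: 38
[6:9]: 36
[7:10]: 38
[8:11]: 20
[9:12]: 19

Max: 38 at [5:8]


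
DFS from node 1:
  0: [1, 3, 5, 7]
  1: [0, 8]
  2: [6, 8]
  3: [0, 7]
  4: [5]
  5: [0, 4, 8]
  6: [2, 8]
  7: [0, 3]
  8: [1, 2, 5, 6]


Visit 1, push [8, 0]
Visit 0, push [7, 5, 3]
Visit 3, push [7]
Visit 7, push []
Visit 5, push [8, 4]
Visit 4, push []
Visit 8, push [6, 2]
Visit 2, push [6]
Visit 6, push []

DFS order: [1, 0, 3, 7, 5, 4, 8, 2, 6]


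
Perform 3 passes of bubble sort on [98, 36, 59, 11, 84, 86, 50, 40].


Initial: [98, 36, 59, 11, 84, 86, 50, 40]
Pass 1: [36, 59, 11, 84, 86, 50, 40, 98] (7 swaps)
Pass 2: [36, 11, 59, 84, 50, 40, 86, 98] (3 swaps)
Pass 3: [11, 36, 59, 50, 40, 84, 86, 98] (3 swaps)

After 3 passes: [11, 36, 59, 50, 40, 84, 86, 98]


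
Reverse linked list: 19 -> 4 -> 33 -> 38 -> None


Step 1: curr=19, set curr.next=prev(None) | reversed so far: 19
Step 2: curr=4, set curr.next=prev(19) | reversed so far: 4 -> 19
Step 3: curr=33, set curr.next=prev(4) | reversed so far: 33 -> 4 -> 19
Step 4: curr=38, set curr.next=prev(33) | reversed so far: 38 -> 33 -> 4 -> 19

38 -> 33 -> 4 -> 19 -> None


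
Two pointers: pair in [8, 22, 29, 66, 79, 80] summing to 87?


lo=0(8)+hi=5(80)=88
lo=0(8)+hi=4(79)=87

Yes: 8+79=87


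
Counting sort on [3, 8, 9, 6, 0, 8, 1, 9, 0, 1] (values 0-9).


Input: [3, 8, 9, 6, 0, 8, 1, 9, 0, 1]
Counts: [2, 2, 0, 1, 0, 0, 1, 0, 2, 2]

Sorted: [0, 0, 1, 1, 3, 6, 8, 8, 9, 9]


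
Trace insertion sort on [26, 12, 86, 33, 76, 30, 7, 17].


Initial: [26, 12, 86, 33, 76, 30, 7, 17]
Insert 12: [12, 26, 86, 33, 76, 30, 7, 17]
Insert 86: [12, 26, 86, 33, 76, 30, 7, 17]
Insert 33: [12, 26, 33, 86, 76, 30, 7, 17]
Insert 76: [12, 26, 33, 76, 86, 30, 7, 17]
Insert 30: [12, 26, 30, 33, 76, 86, 7, 17]
Insert 7: [7, 12, 26, 30, 33, 76, 86, 17]
Insert 17: [7, 12, 17, 26, 30, 33, 76, 86]

Sorted: [7, 12, 17, 26, 30, 33, 76, 86]


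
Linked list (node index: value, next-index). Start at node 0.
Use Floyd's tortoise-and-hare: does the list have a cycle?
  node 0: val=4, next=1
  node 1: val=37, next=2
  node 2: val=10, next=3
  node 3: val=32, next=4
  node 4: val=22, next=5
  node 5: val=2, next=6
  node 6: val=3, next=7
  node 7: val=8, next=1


Floyd's tortoise (slow, +1) and hare (fast, +2):
  init: slow=0, fast=0
  step 1: slow=1, fast=2
  step 2: slow=2, fast=4
  step 3: slow=3, fast=6
  step 4: slow=4, fast=1
  step 5: slow=5, fast=3
  step 6: slow=6, fast=5
  step 7: slow=7, fast=7
  slow == fast at node 7: cycle detected

Cycle: yes


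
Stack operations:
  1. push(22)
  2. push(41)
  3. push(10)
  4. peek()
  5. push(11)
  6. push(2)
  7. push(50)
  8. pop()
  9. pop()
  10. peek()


push(22) -> [22]
push(41) -> [22, 41]
push(10) -> [22, 41, 10]
peek()->10
push(11) -> [22, 41, 10, 11]
push(2) -> [22, 41, 10, 11, 2]
push(50) -> [22, 41, 10, 11, 2, 50]
pop()->50, [22, 41, 10, 11, 2]
pop()->2, [22, 41, 10, 11]
peek()->11

Final stack: [22, 41, 10, 11]


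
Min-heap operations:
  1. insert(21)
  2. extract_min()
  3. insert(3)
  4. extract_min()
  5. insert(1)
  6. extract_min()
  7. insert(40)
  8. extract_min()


insert(21) -> [21]
extract_min()->21, []
insert(3) -> [3]
extract_min()->3, []
insert(1) -> [1]
extract_min()->1, []
insert(40) -> [40]
extract_min()->40, []

Final heap: []


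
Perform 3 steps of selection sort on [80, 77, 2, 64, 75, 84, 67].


Initial: [80, 77, 2, 64, 75, 84, 67]
Step 1: min=2 at 2
  Swap: [2, 77, 80, 64, 75, 84, 67]
Step 2: min=64 at 3
  Swap: [2, 64, 80, 77, 75, 84, 67]
Step 3: min=67 at 6
  Swap: [2, 64, 67, 77, 75, 84, 80]

After 3 steps: [2, 64, 67, 77, 75, 84, 80]


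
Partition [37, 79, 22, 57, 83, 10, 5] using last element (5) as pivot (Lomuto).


Pivot: 5
Place pivot at 0: [5, 79, 22, 57, 83, 10, 37]

Partitioned: [5, 79, 22, 57, 83, 10, 37]


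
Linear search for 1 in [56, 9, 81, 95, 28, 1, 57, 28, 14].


i=0: 56!=1
i=1: 9!=1
i=2: 81!=1
i=3: 95!=1
i=4: 28!=1
i=5: 1==1 found!

Found at 5, 6 comps


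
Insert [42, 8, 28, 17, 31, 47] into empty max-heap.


Insert 42: [42]
Insert 8: [42, 8]
Insert 28: [42, 8, 28]
Insert 17: [42, 17, 28, 8]
Insert 31: [42, 31, 28, 8, 17]
Insert 47: [47, 31, 42, 8, 17, 28]

Final heap: [47, 31, 42, 8, 17, 28]


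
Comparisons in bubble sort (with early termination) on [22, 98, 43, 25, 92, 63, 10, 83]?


Algorithm: bubble sort (with early termination)
Input: [22, 98, 43, 25, 92, 63, 10, 83]
Sorted: [10, 22, 25, 43, 63, 83, 92, 98]

28


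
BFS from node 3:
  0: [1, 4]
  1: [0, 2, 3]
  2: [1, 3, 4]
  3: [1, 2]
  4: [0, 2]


Visit 3, enqueue [1, 2]
Visit 1, enqueue [0]
Visit 2, enqueue [4]
Visit 0, enqueue []
Visit 4, enqueue []

BFS order: [3, 1, 2, 0, 4]


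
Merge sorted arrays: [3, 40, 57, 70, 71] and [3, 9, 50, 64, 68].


Take 3 from A
Take 3 from B
Take 9 from B
Take 40 from A
Take 50 from B
Take 57 from A
Take 64 from B
Take 68 from B

Merged: [3, 3, 9, 40, 50, 57, 64, 68, 70, 71]


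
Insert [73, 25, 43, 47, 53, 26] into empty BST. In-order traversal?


Insert 73: root
Insert 25: L from 73
Insert 43: L from 73 -> R from 25
Insert 47: L from 73 -> R from 25 -> R from 43
Insert 53: L from 73 -> R from 25 -> R from 43 -> R from 47
Insert 26: L from 73 -> R from 25 -> L from 43

In-order: [25, 26, 43, 47, 53, 73]


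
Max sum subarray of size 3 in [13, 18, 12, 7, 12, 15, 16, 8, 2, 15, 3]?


[0:3]: 43
[1:4]: 37
[2:5]: 31
[3:6]: 34
[4:7]: 43
[5:8]: 39
[6:9]: 26
[7:10]: 25
[8:11]: 20

Max: 43 at [0:3]


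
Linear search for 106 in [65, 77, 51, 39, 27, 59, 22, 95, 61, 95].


i=0: 65!=106
i=1: 77!=106
i=2: 51!=106
i=3: 39!=106
i=4: 27!=106
i=5: 59!=106
i=6: 22!=106
i=7: 95!=106
i=8: 61!=106
i=9: 95!=106

Not found, 10 comps


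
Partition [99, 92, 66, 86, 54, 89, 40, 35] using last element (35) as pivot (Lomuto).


Pivot: 35
Place pivot at 0: [35, 92, 66, 86, 54, 89, 40, 99]

Partitioned: [35, 92, 66, 86, 54, 89, 40, 99]


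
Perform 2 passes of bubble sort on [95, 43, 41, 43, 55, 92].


Initial: [95, 43, 41, 43, 55, 92]
Pass 1: [43, 41, 43, 55, 92, 95] (5 swaps)
Pass 2: [41, 43, 43, 55, 92, 95] (1 swaps)

After 2 passes: [41, 43, 43, 55, 92, 95]


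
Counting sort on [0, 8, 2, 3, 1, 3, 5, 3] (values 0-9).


Input: [0, 8, 2, 3, 1, 3, 5, 3]
Counts: [1, 1, 1, 3, 0, 1, 0, 0, 1, 0]

Sorted: [0, 1, 2, 3, 3, 3, 5, 8]


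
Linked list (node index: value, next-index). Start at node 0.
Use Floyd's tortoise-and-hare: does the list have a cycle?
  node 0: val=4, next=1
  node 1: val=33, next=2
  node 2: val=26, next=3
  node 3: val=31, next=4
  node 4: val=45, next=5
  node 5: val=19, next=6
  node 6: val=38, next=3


Floyd's tortoise (slow, +1) and hare (fast, +2):
  init: slow=0, fast=0
  step 1: slow=1, fast=2
  step 2: slow=2, fast=4
  step 3: slow=3, fast=6
  step 4: slow=4, fast=4
  slow == fast at node 4: cycle detected

Cycle: yes


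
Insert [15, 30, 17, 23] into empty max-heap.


Insert 15: [15]
Insert 30: [30, 15]
Insert 17: [30, 15, 17]
Insert 23: [30, 23, 17, 15]

Final heap: [30, 23, 17, 15]


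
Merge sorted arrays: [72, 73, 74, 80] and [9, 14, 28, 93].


Take 9 from B
Take 14 from B
Take 28 from B
Take 72 from A
Take 73 from A
Take 74 from A
Take 80 from A

Merged: [9, 14, 28, 72, 73, 74, 80, 93]


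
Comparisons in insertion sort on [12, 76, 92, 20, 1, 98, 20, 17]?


Algorithm: insertion sort
Input: [12, 76, 92, 20, 1, 98, 20, 17]
Sorted: [1, 12, 17, 20, 20, 76, 92, 98]

20


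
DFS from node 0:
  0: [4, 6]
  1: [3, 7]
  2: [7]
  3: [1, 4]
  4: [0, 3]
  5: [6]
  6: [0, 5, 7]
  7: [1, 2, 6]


Visit 0, push [6, 4]
Visit 4, push [3]
Visit 3, push [1]
Visit 1, push [7]
Visit 7, push [6, 2]
Visit 2, push []
Visit 6, push [5]
Visit 5, push []

DFS order: [0, 4, 3, 1, 7, 2, 6, 5]


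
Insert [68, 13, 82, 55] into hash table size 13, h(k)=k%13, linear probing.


Insert 68: h=3 -> slot 3
Insert 13: h=0 -> slot 0
Insert 82: h=4 -> slot 4
Insert 55: h=3, 2 probes -> slot 5

Table: [13, None, None, 68, 82, 55, None, None, None, None, None, None, None]


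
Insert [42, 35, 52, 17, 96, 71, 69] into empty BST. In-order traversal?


Insert 42: root
Insert 35: L from 42
Insert 52: R from 42
Insert 17: L from 42 -> L from 35
Insert 96: R from 42 -> R from 52
Insert 71: R from 42 -> R from 52 -> L from 96
Insert 69: R from 42 -> R from 52 -> L from 96 -> L from 71

In-order: [17, 35, 42, 52, 69, 71, 96]


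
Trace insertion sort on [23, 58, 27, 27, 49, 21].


Initial: [23, 58, 27, 27, 49, 21]
Insert 58: [23, 58, 27, 27, 49, 21]
Insert 27: [23, 27, 58, 27, 49, 21]
Insert 27: [23, 27, 27, 58, 49, 21]
Insert 49: [23, 27, 27, 49, 58, 21]
Insert 21: [21, 23, 27, 27, 49, 58]

Sorted: [21, 23, 27, 27, 49, 58]


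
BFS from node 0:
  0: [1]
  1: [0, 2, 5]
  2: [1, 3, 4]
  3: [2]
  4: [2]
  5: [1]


Visit 0, enqueue [1]
Visit 1, enqueue [2, 5]
Visit 2, enqueue [3, 4]
Visit 5, enqueue []
Visit 3, enqueue []
Visit 4, enqueue []

BFS order: [0, 1, 2, 5, 3, 4]


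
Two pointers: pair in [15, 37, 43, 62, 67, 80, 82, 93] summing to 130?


lo=0(15)+hi=7(93)=108
lo=1(37)+hi=7(93)=130

Yes: 37+93=130


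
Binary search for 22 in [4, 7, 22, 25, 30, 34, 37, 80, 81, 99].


Step 1: lo=0, hi=9, mid=4, val=30
Step 2: lo=0, hi=3, mid=1, val=7
Step 3: lo=2, hi=3, mid=2, val=22

Found at index 2


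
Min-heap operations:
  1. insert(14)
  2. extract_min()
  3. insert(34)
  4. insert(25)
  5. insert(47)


insert(14) -> [14]
extract_min()->14, []
insert(34) -> [34]
insert(25) -> [25, 34]
insert(47) -> [25, 34, 47]

Final heap: [25, 34, 47]


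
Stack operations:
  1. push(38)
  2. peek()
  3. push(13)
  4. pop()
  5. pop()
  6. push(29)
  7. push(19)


push(38) -> [38]
peek()->38
push(13) -> [38, 13]
pop()->13, [38]
pop()->38, []
push(29) -> [29]
push(19) -> [29, 19]

Final stack: [29, 19]


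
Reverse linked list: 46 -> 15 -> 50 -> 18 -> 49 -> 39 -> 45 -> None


Step 1: curr=46, set curr.next=prev(None) | reversed so far: 46
Step 2: curr=15, set curr.next=prev(46) | reversed so far: 15 -> 46
Step 3: curr=50, set curr.next=prev(15) | reversed so far: 50 -> 15 -> 46
Step 4: curr=18, set curr.next=prev(50) | reversed so far: 18 -> 50 -> 15 -> 46
Step 5: curr=49, set curr.next=prev(18) | reversed so far: 49 -> 18 -> 50 -> 15 -> 46
Step 6: curr=39, set curr.next=prev(49) | reversed so far: 39 -> 49 -> 18 -> 50 -> 15 -> 46
Step 7: curr=45, set curr.next=prev(39) | reversed so far: 45 -> 39 -> 49 -> 18 -> 50 -> 15 -> 46

45 -> 39 -> 49 -> 18 -> 50 -> 15 -> 46 -> None


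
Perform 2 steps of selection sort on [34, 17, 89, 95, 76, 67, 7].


Initial: [34, 17, 89, 95, 76, 67, 7]
Step 1: min=7 at 6
  Swap: [7, 17, 89, 95, 76, 67, 34]
Step 2: min=17 at 1
  Swap: [7, 17, 89, 95, 76, 67, 34]

After 2 steps: [7, 17, 89, 95, 76, 67, 34]


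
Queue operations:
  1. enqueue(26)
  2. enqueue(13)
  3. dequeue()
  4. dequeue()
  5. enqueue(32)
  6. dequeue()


enqueue(26) -> [26]
enqueue(13) -> [26, 13]
dequeue()->26, [13]
dequeue()->13, []
enqueue(32) -> [32]
dequeue()->32, []

Final queue: []


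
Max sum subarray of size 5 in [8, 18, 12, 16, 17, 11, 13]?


[0:5]: 71
[1:6]: 74
[2:7]: 69

Max: 74 at [1:6]


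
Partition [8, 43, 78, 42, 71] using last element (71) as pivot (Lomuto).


Pivot: 71
  8 <= 71: advance i (no swap)
  43 <= 71: advance i (no swap)
  42 <= 71: swap -> [8, 43, 42, 78, 71]
Place pivot at 3: [8, 43, 42, 71, 78]

Partitioned: [8, 43, 42, 71, 78]


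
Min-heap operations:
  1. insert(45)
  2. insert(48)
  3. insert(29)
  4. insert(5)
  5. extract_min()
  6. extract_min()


insert(45) -> [45]
insert(48) -> [45, 48]
insert(29) -> [29, 48, 45]
insert(5) -> [5, 29, 45, 48]
extract_min()->5, [29, 48, 45]
extract_min()->29, [45, 48]

Final heap: [45, 48]


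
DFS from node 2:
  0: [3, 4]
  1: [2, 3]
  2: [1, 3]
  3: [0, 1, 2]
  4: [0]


Visit 2, push [3, 1]
Visit 1, push [3]
Visit 3, push [0]
Visit 0, push [4]
Visit 4, push []

DFS order: [2, 1, 3, 0, 4]


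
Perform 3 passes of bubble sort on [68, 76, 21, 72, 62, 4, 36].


Initial: [68, 76, 21, 72, 62, 4, 36]
Pass 1: [68, 21, 72, 62, 4, 36, 76] (5 swaps)
Pass 2: [21, 68, 62, 4, 36, 72, 76] (4 swaps)
Pass 3: [21, 62, 4, 36, 68, 72, 76] (3 swaps)

After 3 passes: [21, 62, 4, 36, 68, 72, 76]


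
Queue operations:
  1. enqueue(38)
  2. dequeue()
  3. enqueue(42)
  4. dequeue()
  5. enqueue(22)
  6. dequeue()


enqueue(38) -> [38]
dequeue()->38, []
enqueue(42) -> [42]
dequeue()->42, []
enqueue(22) -> [22]
dequeue()->22, []

Final queue: []


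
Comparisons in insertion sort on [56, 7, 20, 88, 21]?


Algorithm: insertion sort
Input: [56, 7, 20, 88, 21]
Sorted: [7, 20, 21, 56, 88]

7


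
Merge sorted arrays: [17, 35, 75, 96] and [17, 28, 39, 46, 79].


Take 17 from A
Take 17 from B
Take 28 from B
Take 35 from A
Take 39 from B
Take 46 from B
Take 75 from A
Take 79 from B

Merged: [17, 17, 28, 35, 39, 46, 75, 79, 96]


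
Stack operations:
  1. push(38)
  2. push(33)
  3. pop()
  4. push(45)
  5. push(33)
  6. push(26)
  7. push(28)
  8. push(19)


push(38) -> [38]
push(33) -> [38, 33]
pop()->33, [38]
push(45) -> [38, 45]
push(33) -> [38, 45, 33]
push(26) -> [38, 45, 33, 26]
push(28) -> [38, 45, 33, 26, 28]
push(19) -> [38, 45, 33, 26, 28, 19]

Final stack: [38, 45, 33, 26, 28, 19]


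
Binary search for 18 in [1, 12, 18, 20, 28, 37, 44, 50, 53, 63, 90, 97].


Step 1: lo=0, hi=11, mid=5, val=37
Step 2: lo=0, hi=4, mid=2, val=18

Found at index 2


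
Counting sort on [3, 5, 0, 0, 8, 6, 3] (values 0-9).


Input: [3, 5, 0, 0, 8, 6, 3]
Counts: [2, 0, 0, 2, 0, 1, 1, 0, 1, 0]

Sorted: [0, 0, 3, 3, 5, 6, 8]


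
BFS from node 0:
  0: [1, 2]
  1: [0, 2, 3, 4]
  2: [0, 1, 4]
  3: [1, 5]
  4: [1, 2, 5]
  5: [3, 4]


Visit 0, enqueue [1, 2]
Visit 1, enqueue [3, 4]
Visit 2, enqueue []
Visit 3, enqueue [5]
Visit 4, enqueue []
Visit 5, enqueue []

BFS order: [0, 1, 2, 3, 4, 5]


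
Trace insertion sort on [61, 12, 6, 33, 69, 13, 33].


Initial: [61, 12, 6, 33, 69, 13, 33]
Insert 12: [12, 61, 6, 33, 69, 13, 33]
Insert 6: [6, 12, 61, 33, 69, 13, 33]
Insert 33: [6, 12, 33, 61, 69, 13, 33]
Insert 69: [6, 12, 33, 61, 69, 13, 33]
Insert 13: [6, 12, 13, 33, 61, 69, 33]
Insert 33: [6, 12, 13, 33, 33, 61, 69]

Sorted: [6, 12, 13, 33, 33, 61, 69]


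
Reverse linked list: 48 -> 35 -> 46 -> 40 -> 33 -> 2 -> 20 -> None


Step 1: curr=48, set curr.next=prev(None) | reversed so far: 48
Step 2: curr=35, set curr.next=prev(48) | reversed so far: 35 -> 48
Step 3: curr=46, set curr.next=prev(35) | reversed so far: 46 -> 35 -> 48
Step 4: curr=40, set curr.next=prev(46) | reversed so far: 40 -> 46 -> 35 -> 48
Step 5: curr=33, set curr.next=prev(40) | reversed so far: 33 -> 40 -> 46 -> 35 -> 48
Step 6: curr=2, set curr.next=prev(33) | reversed so far: 2 -> 33 -> 40 -> 46 -> 35 -> 48
Step 7: curr=20, set curr.next=prev(2) | reversed so far: 20 -> 2 -> 33 -> 40 -> 46 -> 35 -> 48

20 -> 2 -> 33 -> 40 -> 46 -> 35 -> 48 -> None


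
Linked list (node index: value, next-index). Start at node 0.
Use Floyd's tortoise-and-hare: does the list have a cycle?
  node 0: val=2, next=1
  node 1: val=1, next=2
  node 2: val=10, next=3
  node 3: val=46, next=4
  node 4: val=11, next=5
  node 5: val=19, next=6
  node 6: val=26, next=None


Floyd's tortoise (slow, +1) and hare (fast, +2):
  init: slow=0, fast=0
  step 1: slow=1, fast=2
  step 2: slow=2, fast=4
  step 3: slow=3, fast=6
  step 4: fast -> None, no cycle

Cycle: no


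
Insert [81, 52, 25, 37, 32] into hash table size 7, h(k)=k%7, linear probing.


Insert 81: h=4 -> slot 4
Insert 52: h=3 -> slot 3
Insert 25: h=4, 1 probes -> slot 5
Insert 37: h=2 -> slot 2
Insert 32: h=4, 2 probes -> slot 6

Table: [None, None, 37, 52, 81, 25, 32]


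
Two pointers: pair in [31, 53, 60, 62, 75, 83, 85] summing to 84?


lo=0(31)+hi=6(85)=116
lo=0(31)+hi=5(83)=114
lo=0(31)+hi=4(75)=106
lo=0(31)+hi=3(62)=93
lo=0(31)+hi=2(60)=91
lo=0(31)+hi=1(53)=84

Yes: 31+53=84


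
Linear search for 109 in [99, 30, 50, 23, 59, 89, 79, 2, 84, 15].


i=0: 99!=109
i=1: 30!=109
i=2: 50!=109
i=3: 23!=109
i=4: 59!=109
i=5: 89!=109
i=6: 79!=109
i=7: 2!=109
i=8: 84!=109
i=9: 15!=109

Not found, 10 comps


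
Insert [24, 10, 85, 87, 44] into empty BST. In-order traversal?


Insert 24: root
Insert 10: L from 24
Insert 85: R from 24
Insert 87: R from 24 -> R from 85
Insert 44: R from 24 -> L from 85

In-order: [10, 24, 44, 85, 87]


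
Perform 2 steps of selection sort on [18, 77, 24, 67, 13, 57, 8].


Initial: [18, 77, 24, 67, 13, 57, 8]
Step 1: min=8 at 6
  Swap: [8, 77, 24, 67, 13, 57, 18]
Step 2: min=13 at 4
  Swap: [8, 13, 24, 67, 77, 57, 18]

After 2 steps: [8, 13, 24, 67, 77, 57, 18]


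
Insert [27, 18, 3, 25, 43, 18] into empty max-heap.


Insert 27: [27]
Insert 18: [27, 18]
Insert 3: [27, 18, 3]
Insert 25: [27, 25, 3, 18]
Insert 43: [43, 27, 3, 18, 25]
Insert 18: [43, 27, 18, 18, 25, 3]

Final heap: [43, 27, 18, 18, 25, 3]


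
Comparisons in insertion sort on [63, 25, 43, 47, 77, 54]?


Algorithm: insertion sort
Input: [63, 25, 43, 47, 77, 54]
Sorted: [25, 43, 47, 54, 63, 77]

9


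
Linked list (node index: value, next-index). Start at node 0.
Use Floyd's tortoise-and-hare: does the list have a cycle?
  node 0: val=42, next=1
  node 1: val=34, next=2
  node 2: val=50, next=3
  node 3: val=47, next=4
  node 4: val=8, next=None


Floyd's tortoise (slow, +1) and hare (fast, +2):
  init: slow=0, fast=0
  step 1: slow=1, fast=2
  step 2: slow=2, fast=4
  step 3: fast -> None, no cycle

Cycle: no


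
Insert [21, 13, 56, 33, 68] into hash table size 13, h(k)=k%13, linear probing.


Insert 21: h=8 -> slot 8
Insert 13: h=0 -> slot 0
Insert 56: h=4 -> slot 4
Insert 33: h=7 -> slot 7
Insert 68: h=3 -> slot 3

Table: [13, None, None, 68, 56, None, None, 33, 21, None, None, None, None]


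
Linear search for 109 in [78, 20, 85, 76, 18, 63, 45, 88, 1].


i=0: 78!=109
i=1: 20!=109
i=2: 85!=109
i=3: 76!=109
i=4: 18!=109
i=5: 63!=109
i=6: 45!=109
i=7: 88!=109
i=8: 1!=109

Not found, 9 comps


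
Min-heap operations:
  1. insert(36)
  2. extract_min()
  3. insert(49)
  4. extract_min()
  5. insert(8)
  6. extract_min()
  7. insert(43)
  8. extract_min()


insert(36) -> [36]
extract_min()->36, []
insert(49) -> [49]
extract_min()->49, []
insert(8) -> [8]
extract_min()->8, []
insert(43) -> [43]
extract_min()->43, []

Final heap: []


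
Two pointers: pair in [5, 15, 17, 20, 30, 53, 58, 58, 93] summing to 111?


lo=0(5)+hi=8(93)=98
lo=1(15)+hi=8(93)=108
lo=2(17)+hi=8(93)=110
lo=3(20)+hi=8(93)=113
lo=3(20)+hi=7(58)=78
lo=4(30)+hi=7(58)=88
lo=5(53)+hi=7(58)=111

Yes: 53+58=111


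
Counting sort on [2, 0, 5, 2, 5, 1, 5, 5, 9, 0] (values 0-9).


Input: [2, 0, 5, 2, 5, 1, 5, 5, 9, 0]
Counts: [2, 1, 2, 0, 0, 4, 0, 0, 0, 1]

Sorted: [0, 0, 1, 2, 2, 5, 5, 5, 5, 9]


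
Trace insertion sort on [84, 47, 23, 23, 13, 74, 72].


Initial: [84, 47, 23, 23, 13, 74, 72]
Insert 47: [47, 84, 23, 23, 13, 74, 72]
Insert 23: [23, 47, 84, 23, 13, 74, 72]
Insert 23: [23, 23, 47, 84, 13, 74, 72]
Insert 13: [13, 23, 23, 47, 84, 74, 72]
Insert 74: [13, 23, 23, 47, 74, 84, 72]
Insert 72: [13, 23, 23, 47, 72, 74, 84]

Sorted: [13, 23, 23, 47, 72, 74, 84]


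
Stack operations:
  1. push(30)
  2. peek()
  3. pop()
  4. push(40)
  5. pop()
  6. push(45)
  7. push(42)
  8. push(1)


push(30) -> [30]
peek()->30
pop()->30, []
push(40) -> [40]
pop()->40, []
push(45) -> [45]
push(42) -> [45, 42]
push(1) -> [45, 42, 1]

Final stack: [45, 42, 1]


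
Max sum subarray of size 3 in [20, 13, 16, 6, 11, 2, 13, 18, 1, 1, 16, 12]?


[0:3]: 49
[1:4]: 35
[2:5]: 33
[3:6]: 19
[4:7]: 26
[5:8]: 33
[6:9]: 32
[7:10]: 20
[8:11]: 18
[9:12]: 29

Max: 49 at [0:3]


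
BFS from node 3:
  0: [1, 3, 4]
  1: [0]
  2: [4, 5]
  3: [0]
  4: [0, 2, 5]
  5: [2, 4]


Visit 3, enqueue [0]
Visit 0, enqueue [1, 4]
Visit 1, enqueue []
Visit 4, enqueue [2, 5]
Visit 2, enqueue []
Visit 5, enqueue []

BFS order: [3, 0, 1, 4, 2, 5]


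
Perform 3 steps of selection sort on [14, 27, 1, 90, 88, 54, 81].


Initial: [14, 27, 1, 90, 88, 54, 81]
Step 1: min=1 at 2
  Swap: [1, 27, 14, 90, 88, 54, 81]
Step 2: min=14 at 2
  Swap: [1, 14, 27, 90, 88, 54, 81]
Step 3: min=27 at 2
  Swap: [1, 14, 27, 90, 88, 54, 81]

After 3 steps: [1, 14, 27, 90, 88, 54, 81]


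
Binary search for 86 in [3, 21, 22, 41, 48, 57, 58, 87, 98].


Step 1: lo=0, hi=8, mid=4, val=48
Step 2: lo=5, hi=8, mid=6, val=58
Step 3: lo=7, hi=8, mid=7, val=87

Not found


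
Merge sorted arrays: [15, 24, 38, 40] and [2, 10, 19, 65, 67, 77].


Take 2 from B
Take 10 from B
Take 15 from A
Take 19 from B
Take 24 from A
Take 38 from A
Take 40 from A

Merged: [2, 10, 15, 19, 24, 38, 40, 65, 67, 77]


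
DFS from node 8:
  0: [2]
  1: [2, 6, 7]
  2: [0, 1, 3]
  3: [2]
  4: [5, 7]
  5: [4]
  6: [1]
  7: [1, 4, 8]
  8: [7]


Visit 8, push [7]
Visit 7, push [4, 1]
Visit 1, push [6, 2]
Visit 2, push [3, 0]
Visit 0, push []
Visit 3, push []
Visit 6, push []
Visit 4, push [5]
Visit 5, push []

DFS order: [8, 7, 1, 2, 0, 3, 6, 4, 5]


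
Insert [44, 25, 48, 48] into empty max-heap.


Insert 44: [44]
Insert 25: [44, 25]
Insert 48: [48, 25, 44]
Insert 48: [48, 48, 44, 25]

Final heap: [48, 48, 44, 25]


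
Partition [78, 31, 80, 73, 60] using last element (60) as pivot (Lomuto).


Pivot: 60
  31 <= 60: swap -> [31, 78, 80, 73, 60]
Place pivot at 1: [31, 60, 80, 73, 78]

Partitioned: [31, 60, 80, 73, 78]


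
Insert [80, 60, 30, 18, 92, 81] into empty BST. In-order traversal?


Insert 80: root
Insert 60: L from 80
Insert 30: L from 80 -> L from 60
Insert 18: L from 80 -> L from 60 -> L from 30
Insert 92: R from 80
Insert 81: R from 80 -> L from 92

In-order: [18, 30, 60, 80, 81, 92]


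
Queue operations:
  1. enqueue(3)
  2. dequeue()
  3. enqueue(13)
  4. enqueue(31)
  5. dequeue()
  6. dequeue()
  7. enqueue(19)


enqueue(3) -> [3]
dequeue()->3, []
enqueue(13) -> [13]
enqueue(31) -> [13, 31]
dequeue()->13, [31]
dequeue()->31, []
enqueue(19) -> [19]

Final queue: [19]


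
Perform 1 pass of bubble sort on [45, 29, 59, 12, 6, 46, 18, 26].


Initial: [45, 29, 59, 12, 6, 46, 18, 26]
Pass 1: [29, 45, 12, 6, 46, 18, 26, 59] (6 swaps)

After 1 pass: [29, 45, 12, 6, 46, 18, 26, 59]


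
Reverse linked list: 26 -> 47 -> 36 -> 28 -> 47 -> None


Step 1: curr=26, set curr.next=prev(None) | reversed so far: 26
Step 2: curr=47, set curr.next=prev(26) | reversed so far: 47 -> 26
Step 3: curr=36, set curr.next=prev(47) | reversed so far: 36 -> 47 -> 26
Step 4: curr=28, set curr.next=prev(36) | reversed so far: 28 -> 36 -> 47 -> 26
Step 5: curr=47, set curr.next=prev(28) | reversed so far: 47 -> 28 -> 36 -> 47 -> 26

47 -> 28 -> 36 -> 47 -> 26 -> None


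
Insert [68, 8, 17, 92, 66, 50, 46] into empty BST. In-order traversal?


Insert 68: root
Insert 8: L from 68
Insert 17: L from 68 -> R from 8
Insert 92: R from 68
Insert 66: L from 68 -> R from 8 -> R from 17
Insert 50: L from 68 -> R from 8 -> R from 17 -> L from 66
Insert 46: L from 68 -> R from 8 -> R from 17 -> L from 66 -> L from 50

In-order: [8, 17, 46, 50, 66, 68, 92]


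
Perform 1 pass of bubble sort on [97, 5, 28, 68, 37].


Initial: [97, 5, 28, 68, 37]
Pass 1: [5, 28, 68, 37, 97] (4 swaps)

After 1 pass: [5, 28, 68, 37, 97]


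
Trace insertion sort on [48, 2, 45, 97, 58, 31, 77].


Initial: [48, 2, 45, 97, 58, 31, 77]
Insert 2: [2, 48, 45, 97, 58, 31, 77]
Insert 45: [2, 45, 48, 97, 58, 31, 77]
Insert 97: [2, 45, 48, 97, 58, 31, 77]
Insert 58: [2, 45, 48, 58, 97, 31, 77]
Insert 31: [2, 31, 45, 48, 58, 97, 77]
Insert 77: [2, 31, 45, 48, 58, 77, 97]

Sorted: [2, 31, 45, 48, 58, 77, 97]


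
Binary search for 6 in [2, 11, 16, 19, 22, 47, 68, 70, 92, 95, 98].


Step 1: lo=0, hi=10, mid=5, val=47
Step 2: lo=0, hi=4, mid=2, val=16
Step 3: lo=0, hi=1, mid=0, val=2
Step 4: lo=1, hi=1, mid=1, val=11

Not found


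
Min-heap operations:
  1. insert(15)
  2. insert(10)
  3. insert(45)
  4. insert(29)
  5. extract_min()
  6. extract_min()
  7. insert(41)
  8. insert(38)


insert(15) -> [15]
insert(10) -> [10, 15]
insert(45) -> [10, 15, 45]
insert(29) -> [10, 15, 45, 29]
extract_min()->10, [15, 29, 45]
extract_min()->15, [29, 45]
insert(41) -> [29, 45, 41]
insert(38) -> [29, 38, 41, 45]

Final heap: [29, 38, 41, 45]


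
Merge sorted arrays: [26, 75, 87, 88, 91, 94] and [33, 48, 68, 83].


Take 26 from A
Take 33 from B
Take 48 from B
Take 68 from B
Take 75 from A
Take 83 from B

Merged: [26, 33, 48, 68, 75, 83, 87, 88, 91, 94]


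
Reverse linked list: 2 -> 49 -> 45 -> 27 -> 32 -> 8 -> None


Step 1: curr=2, set curr.next=prev(None) | reversed so far: 2
Step 2: curr=49, set curr.next=prev(2) | reversed so far: 49 -> 2
Step 3: curr=45, set curr.next=prev(49) | reversed so far: 45 -> 49 -> 2
Step 4: curr=27, set curr.next=prev(45) | reversed so far: 27 -> 45 -> 49 -> 2
Step 5: curr=32, set curr.next=prev(27) | reversed so far: 32 -> 27 -> 45 -> 49 -> 2
Step 6: curr=8, set curr.next=prev(32) | reversed so far: 8 -> 32 -> 27 -> 45 -> 49 -> 2

8 -> 32 -> 27 -> 45 -> 49 -> 2 -> None


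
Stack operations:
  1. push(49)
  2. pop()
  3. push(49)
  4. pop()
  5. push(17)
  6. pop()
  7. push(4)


push(49) -> [49]
pop()->49, []
push(49) -> [49]
pop()->49, []
push(17) -> [17]
pop()->17, []
push(4) -> [4]

Final stack: [4]


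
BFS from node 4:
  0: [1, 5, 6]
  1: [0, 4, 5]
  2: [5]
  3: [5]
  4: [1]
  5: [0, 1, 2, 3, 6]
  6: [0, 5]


Visit 4, enqueue [1]
Visit 1, enqueue [0, 5]
Visit 0, enqueue [6]
Visit 5, enqueue [2, 3]
Visit 6, enqueue []
Visit 2, enqueue []
Visit 3, enqueue []

BFS order: [4, 1, 0, 5, 6, 2, 3]


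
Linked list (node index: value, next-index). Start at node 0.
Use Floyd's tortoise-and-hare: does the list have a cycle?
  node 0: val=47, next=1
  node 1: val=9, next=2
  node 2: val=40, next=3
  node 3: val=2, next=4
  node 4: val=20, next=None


Floyd's tortoise (slow, +1) and hare (fast, +2):
  init: slow=0, fast=0
  step 1: slow=1, fast=2
  step 2: slow=2, fast=4
  step 3: fast -> None, no cycle

Cycle: no


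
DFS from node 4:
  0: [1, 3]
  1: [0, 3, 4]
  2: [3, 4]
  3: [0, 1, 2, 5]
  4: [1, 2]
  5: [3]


Visit 4, push [2, 1]
Visit 1, push [3, 0]
Visit 0, push [3]
Visit 3, push [5, 2]
Visit 2, push []
Visit 5, push []

DFS order: [4, 1, 0, 3, 2, 5]


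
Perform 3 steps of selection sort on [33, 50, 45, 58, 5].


Initial: [33, 50, 45, 58, 5]
Step 1: min=5 at 4
  Swap: [5, 50, 45, 58, 33]
Step 2: min=33 at 4
  Swap: [5, 33, 45, 58, 50]
Step 3: min=45 at 2
  Swap: [5, 33, 45, 58, 50]

After 3 steps: [5, 33, 45, 58, 50]


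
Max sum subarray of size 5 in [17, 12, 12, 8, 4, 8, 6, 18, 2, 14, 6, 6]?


[0:5]: 53
[1:6]: 44
[2:7]: 38
[3:8]: 44
[4:9]: 38
[5:10]: 48
[6:11]: 46
[7:12]: 46

Max: 53 at [0:5]


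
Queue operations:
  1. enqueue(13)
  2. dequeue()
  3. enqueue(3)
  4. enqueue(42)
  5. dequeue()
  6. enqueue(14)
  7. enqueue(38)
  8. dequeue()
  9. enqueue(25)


enqueue(13) -> [13]
dequeue()->13, []
enqueue(3) -> [3]
enqueue(42) -> [3, 42]
dequeue()->3, [42]
enqueue(14) -> [42, 14]
enqueue(38) -> [42, 14, 38]
dequeue()->42, [14, 38]
enqueue(25) -> [14, 38, 25]

Final queue: [14, 38, 25]


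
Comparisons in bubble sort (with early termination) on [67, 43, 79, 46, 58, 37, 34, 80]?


Algorithm: bubble sort (with early termination)
Input: [67, 43, 79, 46, 58, 37, 34, 80]
Sorted: [34, 37, 43, 46, 58, 67, 79, 80]

28


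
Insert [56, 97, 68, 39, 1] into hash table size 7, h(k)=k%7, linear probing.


Insert 56: h=0 -> slot 0
Insert 97: h=6 -> slot 6
Insert 68: h=5 -> slot 5
Insert 39: h=4 -> slot 4
Insert 1: h=1 -> slot 1

Table: [56, 1, None, None, 39, 68, 97]


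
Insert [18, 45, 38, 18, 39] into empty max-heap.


Insert 18: [18]
Insert 45: [45, 18]
Insert 38: [45, 18, 38]
Insert 18: [45, 18, 38, 18]
Insert 39: [45, 39, 38, 18, 18]

Final heap: [45, 39, 38, 18, 18]


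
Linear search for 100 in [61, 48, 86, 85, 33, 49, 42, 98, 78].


i=0: 61!=100
i=1: 48!=100
i=2: 86!=100
i=3: 85!=100
i=4: 33!=100
i=5: 49!=100
i=6: 42!=100
i=7: 98!=100
i=8: 78!=100

Not found, 9 comps


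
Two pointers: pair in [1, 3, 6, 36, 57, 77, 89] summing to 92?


lo=0(1)+hi=6(89)=90
lo=1(3)+hi=6(89)=92

Yes: 3+89=92


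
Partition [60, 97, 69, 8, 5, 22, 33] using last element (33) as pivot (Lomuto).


Pivot: 33
  8 <= 33: swap -> [8, 97, 69, 60, 5, 22, 33]
  5 <= 33: swap -> [8, 5, 69, 60, 97, 22, 33]
  22 <= 33: swap -> [8, 5, 22, 60, 97, 69, 33]
Place pivot at 3: [8, 5, 22, 33, 97, 69, 60]

Partitioned: [8, 5, 22, 33, 97, 69, 60]


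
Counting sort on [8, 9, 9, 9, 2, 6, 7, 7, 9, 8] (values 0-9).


Input: [8, 9, 9, 9, 2, 6, 7, 7, 9, 8]
Counts: [0, 0, 1, 0, 0, 0, 1, 2, 2, 4]

Sorted: [2, 6, 7, 7, 8, 8, 9, 9, 9, 9]


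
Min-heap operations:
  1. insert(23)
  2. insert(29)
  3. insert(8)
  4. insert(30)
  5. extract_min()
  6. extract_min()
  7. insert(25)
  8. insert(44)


insert(23) -> [23]
insert(29) -> [23, 29]
insert(8) -> [8, 29, 23]
insert(30) -> [8, 29, 23, 30]
extract_min()->8, [23, 29, 30]
extract_min()->23, [29, 30]
insert(25) -> [25, 30, 29]
insert(44) -> [25, 30, 29, 44]

Final heap: [25, 30, 29, 44]


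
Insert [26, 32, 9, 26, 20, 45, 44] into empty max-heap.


Insert 26: [26]
Insert 32: [32, 26]
Insert 9: [32, 26, 9]
Insert 26: [32, 26, 9, 26]
Insert 20: [32, 26, 9, 26, 20]
Insert 45: [45, 26, 32, 26, 20, 9]
Insert 44: [45, 26, 44, 26, 20, 9, 32]

Final heap: [45, 26, 44, 26, 20, 9, 32]


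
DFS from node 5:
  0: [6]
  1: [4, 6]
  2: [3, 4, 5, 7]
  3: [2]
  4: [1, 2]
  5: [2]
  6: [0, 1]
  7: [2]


Visit 5, push [2]
Visit 2, push [7, 4, 3]
Visit 3, push []
Visit 4, push [1]
Visit 1, push [6]
Visit 6, push [0]
Visit 0, push []
Visit 7, push []

DFS order: [5, 2, 3, 4, 1, 6, 0, 7]


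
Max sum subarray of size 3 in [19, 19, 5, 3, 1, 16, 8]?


[0:3]: 43
[1:4]: 27
[2:5]: 9
[3:6]: 20
[4:7]: 25

Max: 43 at [0:3]


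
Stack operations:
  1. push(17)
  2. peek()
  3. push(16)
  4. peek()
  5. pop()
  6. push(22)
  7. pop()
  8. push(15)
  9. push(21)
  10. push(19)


push(17) -> [17]
peek()->17
push(16) -> [17, 16]
peek()->16
pop()->16, [17]
push(22) -> [17, 22]
pop()->22, [17]
push(15) -> [17, 15]
push(21) -> [17, 15, 21]
push(19) -> [17, 15, 21, 19]

Final stack: [17, 15, 21, 19]


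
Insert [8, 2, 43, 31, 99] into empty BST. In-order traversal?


Insert 8: root
Insert 2: L from 8
Insert 43: R from 8
Insert 31: R from 8 -> L from 43
Insert 99: R from 8 -> R from 43

In-order: [2, 8, 31, 43, 99]


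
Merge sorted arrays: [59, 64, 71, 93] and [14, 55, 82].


Take 14 from B
Take 55 from B
Take 59 from A
Take 64 from A
Take 71 from A
Take 82 from B

Merged: [14, 55, 59, 64, 71, 82, 93]
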